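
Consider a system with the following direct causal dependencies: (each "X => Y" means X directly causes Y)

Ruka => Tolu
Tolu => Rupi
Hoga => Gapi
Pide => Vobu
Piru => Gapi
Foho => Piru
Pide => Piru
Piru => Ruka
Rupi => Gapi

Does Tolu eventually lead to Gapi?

There is a causal chain: Tolu → Rupi → Gapi.

Yes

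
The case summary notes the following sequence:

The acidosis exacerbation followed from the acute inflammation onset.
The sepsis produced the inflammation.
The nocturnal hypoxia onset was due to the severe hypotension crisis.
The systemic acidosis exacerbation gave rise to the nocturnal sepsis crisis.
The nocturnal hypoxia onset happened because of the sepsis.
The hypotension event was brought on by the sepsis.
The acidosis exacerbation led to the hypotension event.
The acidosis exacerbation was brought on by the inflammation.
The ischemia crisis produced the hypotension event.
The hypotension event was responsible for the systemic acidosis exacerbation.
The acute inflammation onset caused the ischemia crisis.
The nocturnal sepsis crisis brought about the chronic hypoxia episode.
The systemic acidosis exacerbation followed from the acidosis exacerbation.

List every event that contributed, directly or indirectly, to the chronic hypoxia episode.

Immediate cause of the chronic hypoxia episode: the nocturnal sepsis crisis.
Further upstream: the sepsis, the acute inflammation onset, the ischemia crisis, the inflammation, the acidosis exacerbation, the hypotension event, the systemic acidosis exacerbation.

the acidosis exacerbation, the acute inflammation onset, the hypotension event, the inflammation, the ischemia crisis, the nocturnal sepsis crisis, the sepsis, the systemic acidosis exacerbation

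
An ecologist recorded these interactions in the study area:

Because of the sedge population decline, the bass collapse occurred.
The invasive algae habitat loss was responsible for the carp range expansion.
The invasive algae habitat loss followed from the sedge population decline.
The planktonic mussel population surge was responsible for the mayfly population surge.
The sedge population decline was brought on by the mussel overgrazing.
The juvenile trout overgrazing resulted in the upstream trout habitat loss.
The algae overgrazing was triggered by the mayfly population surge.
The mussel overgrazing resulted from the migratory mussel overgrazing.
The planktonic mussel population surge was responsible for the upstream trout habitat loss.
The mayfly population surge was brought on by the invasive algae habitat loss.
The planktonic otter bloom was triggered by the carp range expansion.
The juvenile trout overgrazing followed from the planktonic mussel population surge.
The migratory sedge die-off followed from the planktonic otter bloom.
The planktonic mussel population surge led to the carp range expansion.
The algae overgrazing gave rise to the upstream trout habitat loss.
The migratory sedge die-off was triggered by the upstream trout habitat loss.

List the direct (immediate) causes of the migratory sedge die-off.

Upstream contributors include the planktonic mussel population surge, the migratory mussel overgrazing, the mussel overgrazing, the sedge population decline, the invasive algae habitat loss, the mayfly population surge, the carp range expansion, the algae overgrazing, the juvenile trout overgrazing, but only the planktonic otter bloom, the upstream trout habitat loss feed directly into the migratory sedge die-off.

the planktonic otter bloom, the upstream trout habitat loss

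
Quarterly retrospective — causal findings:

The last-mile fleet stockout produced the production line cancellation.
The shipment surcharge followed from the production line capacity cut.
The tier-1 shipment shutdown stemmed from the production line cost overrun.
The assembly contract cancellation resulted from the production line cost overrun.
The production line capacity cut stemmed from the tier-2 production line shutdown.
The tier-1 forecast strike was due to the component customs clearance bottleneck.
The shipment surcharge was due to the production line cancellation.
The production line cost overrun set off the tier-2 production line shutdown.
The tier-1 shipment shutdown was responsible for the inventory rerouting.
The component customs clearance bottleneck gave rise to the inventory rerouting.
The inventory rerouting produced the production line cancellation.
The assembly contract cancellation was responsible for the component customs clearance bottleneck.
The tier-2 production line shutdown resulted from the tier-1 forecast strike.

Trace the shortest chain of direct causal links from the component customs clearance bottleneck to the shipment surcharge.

the component customs clearance bottleneck → the inventory rerouting → the production line cancellation → the shipment surcharge

the component customs clearance bottleneck → the inventory rerouting
the inventory rerouting → the production line cancellation
the production line cancellation → the shipment surcharge
Length: 3 steps.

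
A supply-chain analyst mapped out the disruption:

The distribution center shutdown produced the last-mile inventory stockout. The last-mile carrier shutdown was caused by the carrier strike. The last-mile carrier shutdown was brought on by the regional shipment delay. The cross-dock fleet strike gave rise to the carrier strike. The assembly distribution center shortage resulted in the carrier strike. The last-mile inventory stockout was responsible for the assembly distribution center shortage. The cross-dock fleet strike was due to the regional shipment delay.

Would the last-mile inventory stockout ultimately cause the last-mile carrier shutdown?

There is a causal chain: the last-mile inventory stockout → the assembly distribution center shortage → the carrier strike → the last-mile carrier shutdown.

Yes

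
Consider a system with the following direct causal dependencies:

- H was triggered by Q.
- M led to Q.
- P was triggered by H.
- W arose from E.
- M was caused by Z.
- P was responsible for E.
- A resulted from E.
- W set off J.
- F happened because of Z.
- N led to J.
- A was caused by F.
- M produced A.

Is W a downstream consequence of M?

There is a causal chain: M → Q → H → P → E → W.

Yes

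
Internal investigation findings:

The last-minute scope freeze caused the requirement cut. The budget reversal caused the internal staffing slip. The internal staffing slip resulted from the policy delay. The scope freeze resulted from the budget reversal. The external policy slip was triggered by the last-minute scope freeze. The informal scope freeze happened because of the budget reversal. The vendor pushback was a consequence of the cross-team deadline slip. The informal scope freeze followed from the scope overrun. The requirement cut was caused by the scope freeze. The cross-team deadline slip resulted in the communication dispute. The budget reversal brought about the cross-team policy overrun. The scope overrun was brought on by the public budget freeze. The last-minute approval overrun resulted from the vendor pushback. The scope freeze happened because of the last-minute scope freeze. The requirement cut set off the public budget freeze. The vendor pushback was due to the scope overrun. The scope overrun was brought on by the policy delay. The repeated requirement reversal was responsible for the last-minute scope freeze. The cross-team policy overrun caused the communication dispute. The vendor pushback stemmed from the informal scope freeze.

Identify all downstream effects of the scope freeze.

the informal scope freeze, the last-minute approval overrun, the public budget freeze, the requirement cut, the scope overrun, the vendor pushback

Direct effects: the requirement cut.
2 steps out: the public budget freeze.
3 steps out: the scope overrun.
4 steps out: the informal scope freeze, the vendor pushback.
5 steps out: the last-minute approval overrun.
Not reachable from it: the repeated requirement reversal, the last-minute scope freeze, the budget reversal, the external policy slip, the cross-team deadline slip, the cross-team policy overrun, the communication dispute, the policy delay, the internal staffing slip.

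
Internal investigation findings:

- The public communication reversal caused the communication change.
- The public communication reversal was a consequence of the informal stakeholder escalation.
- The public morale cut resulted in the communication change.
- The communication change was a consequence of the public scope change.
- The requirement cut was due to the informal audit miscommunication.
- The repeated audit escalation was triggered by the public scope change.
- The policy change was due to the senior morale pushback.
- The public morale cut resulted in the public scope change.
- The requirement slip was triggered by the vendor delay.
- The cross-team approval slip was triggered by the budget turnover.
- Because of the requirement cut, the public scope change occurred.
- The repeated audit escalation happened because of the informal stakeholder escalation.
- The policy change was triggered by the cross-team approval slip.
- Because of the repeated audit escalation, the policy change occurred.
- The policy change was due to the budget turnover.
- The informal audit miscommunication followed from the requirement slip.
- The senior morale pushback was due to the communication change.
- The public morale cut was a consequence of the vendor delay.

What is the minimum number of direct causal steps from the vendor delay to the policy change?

Shortest chain: the vendor delay → the public morale cut → the public scope change → the repeated audit escalation → the policy change.

4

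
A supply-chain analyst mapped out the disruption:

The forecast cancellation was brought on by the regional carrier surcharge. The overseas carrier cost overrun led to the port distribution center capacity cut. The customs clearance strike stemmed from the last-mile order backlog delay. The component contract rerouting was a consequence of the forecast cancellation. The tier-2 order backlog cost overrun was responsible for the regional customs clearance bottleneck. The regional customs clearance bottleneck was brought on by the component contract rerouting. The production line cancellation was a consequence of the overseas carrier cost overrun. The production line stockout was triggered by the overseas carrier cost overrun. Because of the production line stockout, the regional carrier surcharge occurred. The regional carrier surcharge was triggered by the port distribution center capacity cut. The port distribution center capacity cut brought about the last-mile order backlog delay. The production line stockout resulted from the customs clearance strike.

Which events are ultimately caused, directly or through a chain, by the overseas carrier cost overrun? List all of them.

Direct effects: the port distribution center capacity cut, the production line cancellation, the production line stockout.
2 steps out: the last-mile order backlog delay, the regional carrier surcharge.
3 steps out: the customs clearance strike, the forecast cancellation.
4 steps out: the component contract rerouting.
5 steps out: the regional customs clearance bottleneck.
Not reachable from it: the tier-2 order backlog cost overrun.

the component contract rerouting, the customs clearance strike, the forecast cancellation, the last-mile order backlog delay, the port distribution center capacity cut, the production line cancellation, the production line stockout, the regional carrier surcharge, the regional customs clearance bottleneck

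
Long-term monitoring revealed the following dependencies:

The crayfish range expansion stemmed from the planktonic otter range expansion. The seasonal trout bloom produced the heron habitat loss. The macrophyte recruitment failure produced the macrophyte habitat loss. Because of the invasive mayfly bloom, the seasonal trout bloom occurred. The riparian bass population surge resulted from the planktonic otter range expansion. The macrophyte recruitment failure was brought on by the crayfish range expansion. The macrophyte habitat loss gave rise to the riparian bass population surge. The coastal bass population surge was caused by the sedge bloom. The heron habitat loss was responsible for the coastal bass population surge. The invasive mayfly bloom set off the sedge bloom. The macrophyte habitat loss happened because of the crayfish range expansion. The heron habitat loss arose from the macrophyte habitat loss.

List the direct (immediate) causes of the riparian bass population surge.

Upstream contributors include the crayfish range expansion, the macrophyte recruitment failure, but only the macrophyte habitat loss, the planktonic otter range expansion feed directly into the riparian bass population surge.

the macrophyte habitat loss, the planktonic otter range expansion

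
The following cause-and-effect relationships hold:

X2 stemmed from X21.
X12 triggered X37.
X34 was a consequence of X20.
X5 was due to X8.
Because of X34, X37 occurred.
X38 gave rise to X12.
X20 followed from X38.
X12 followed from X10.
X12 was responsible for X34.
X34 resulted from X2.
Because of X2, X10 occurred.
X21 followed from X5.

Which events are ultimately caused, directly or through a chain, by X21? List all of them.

Direct effects: X2.
2 steps out: X10, X34.
3 steps out: X12, X37.
Not reachable from it: X8, X38, X5, X20.

X10, X12, X2, X34, X37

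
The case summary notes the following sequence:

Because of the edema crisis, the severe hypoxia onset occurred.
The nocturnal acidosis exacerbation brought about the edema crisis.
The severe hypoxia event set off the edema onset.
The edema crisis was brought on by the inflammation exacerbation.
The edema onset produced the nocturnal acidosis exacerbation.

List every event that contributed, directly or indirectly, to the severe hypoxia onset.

Immediate cause of the severe hypoxia onset: the edema crisis.
Further upstream: the severe hypoxia event, the edema onset, the nocturnal acidosis exacerbation, the inflammation exacerbation.

the edema crisis, the edema onset, the inflammation exacerbation, the nocturnal acidosis exacerbation, the severe hypoxia event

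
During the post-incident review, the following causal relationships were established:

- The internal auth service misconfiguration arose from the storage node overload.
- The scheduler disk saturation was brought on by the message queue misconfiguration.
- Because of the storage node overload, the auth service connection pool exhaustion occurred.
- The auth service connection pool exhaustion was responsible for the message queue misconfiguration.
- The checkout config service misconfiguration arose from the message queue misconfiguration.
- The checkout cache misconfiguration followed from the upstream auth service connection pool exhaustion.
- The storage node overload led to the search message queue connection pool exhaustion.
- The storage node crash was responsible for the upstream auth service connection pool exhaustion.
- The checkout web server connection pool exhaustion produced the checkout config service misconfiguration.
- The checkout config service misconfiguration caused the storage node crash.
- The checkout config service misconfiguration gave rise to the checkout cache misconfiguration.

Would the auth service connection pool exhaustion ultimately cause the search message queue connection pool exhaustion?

No

The auth service connection pool exhaustion leads to the message queue misconfiguration, the checkout config service misconfiguration, the storage node crash, the scheduler disk saturation, the upstream auth service connection pool exhaustion, the checkout cache misconfiguration; the search message queue connection pool exhaustion is not among them.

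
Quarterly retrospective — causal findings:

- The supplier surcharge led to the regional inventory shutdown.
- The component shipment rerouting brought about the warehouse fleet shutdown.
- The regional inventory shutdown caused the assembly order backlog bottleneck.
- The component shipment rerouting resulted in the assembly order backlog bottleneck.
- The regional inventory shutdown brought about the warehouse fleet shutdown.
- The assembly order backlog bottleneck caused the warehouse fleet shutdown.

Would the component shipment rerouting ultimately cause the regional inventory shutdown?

No

The component shipment rerouting leads to the assembly order backlog bottleneck, the warehouse fleet shutdown; the regional inventory shutdown is not among them.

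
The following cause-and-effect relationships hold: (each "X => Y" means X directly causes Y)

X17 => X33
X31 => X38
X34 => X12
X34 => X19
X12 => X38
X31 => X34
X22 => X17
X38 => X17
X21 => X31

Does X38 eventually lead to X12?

No

X38 leads to X17, X33; X12 is not among them.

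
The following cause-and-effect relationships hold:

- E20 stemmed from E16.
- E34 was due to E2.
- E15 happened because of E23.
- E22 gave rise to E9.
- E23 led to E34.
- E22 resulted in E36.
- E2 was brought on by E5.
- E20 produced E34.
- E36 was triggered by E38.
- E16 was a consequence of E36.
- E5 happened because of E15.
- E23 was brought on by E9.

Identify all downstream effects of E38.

Direct effects: E36.
2 steps out: E16.
3 steps out: E20.
4 steps out: E34.
Not reachable from it: E22, E9, E23, E15, E5, E2.

E16, E20, E34, E36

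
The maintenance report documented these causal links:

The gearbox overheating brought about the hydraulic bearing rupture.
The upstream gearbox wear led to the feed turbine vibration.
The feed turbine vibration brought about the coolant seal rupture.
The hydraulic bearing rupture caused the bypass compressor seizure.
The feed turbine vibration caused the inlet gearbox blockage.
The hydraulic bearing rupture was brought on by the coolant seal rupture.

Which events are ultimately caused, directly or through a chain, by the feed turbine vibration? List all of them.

Direct effects: the inlet gearbox blockage, the coolant seal rupture.
2 steps out: the hydraulic bearing rupture.
3 steps out: the bypass compressor seizure.
Not reachable from it: the upstream gearbox wear, the gearbox overheating.

the bypass compressor seizure, the coolant seal rupture, the hydraulic bearing rupture, the inlet gearbox blockage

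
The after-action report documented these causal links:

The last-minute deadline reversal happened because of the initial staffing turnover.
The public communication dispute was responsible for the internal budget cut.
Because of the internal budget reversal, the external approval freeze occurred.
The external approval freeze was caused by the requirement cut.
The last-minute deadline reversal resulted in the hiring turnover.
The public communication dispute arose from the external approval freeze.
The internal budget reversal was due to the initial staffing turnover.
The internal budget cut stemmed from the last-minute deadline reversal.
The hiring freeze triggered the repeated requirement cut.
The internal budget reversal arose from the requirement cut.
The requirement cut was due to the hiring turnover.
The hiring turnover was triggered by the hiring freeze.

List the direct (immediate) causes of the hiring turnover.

Upstream contributors include the initial staffing turnover, but only the hiring freeze, the last-minute deadline reversal feed directly into the hiring turnover.

the hiring freeze, the last-minute deadline reversal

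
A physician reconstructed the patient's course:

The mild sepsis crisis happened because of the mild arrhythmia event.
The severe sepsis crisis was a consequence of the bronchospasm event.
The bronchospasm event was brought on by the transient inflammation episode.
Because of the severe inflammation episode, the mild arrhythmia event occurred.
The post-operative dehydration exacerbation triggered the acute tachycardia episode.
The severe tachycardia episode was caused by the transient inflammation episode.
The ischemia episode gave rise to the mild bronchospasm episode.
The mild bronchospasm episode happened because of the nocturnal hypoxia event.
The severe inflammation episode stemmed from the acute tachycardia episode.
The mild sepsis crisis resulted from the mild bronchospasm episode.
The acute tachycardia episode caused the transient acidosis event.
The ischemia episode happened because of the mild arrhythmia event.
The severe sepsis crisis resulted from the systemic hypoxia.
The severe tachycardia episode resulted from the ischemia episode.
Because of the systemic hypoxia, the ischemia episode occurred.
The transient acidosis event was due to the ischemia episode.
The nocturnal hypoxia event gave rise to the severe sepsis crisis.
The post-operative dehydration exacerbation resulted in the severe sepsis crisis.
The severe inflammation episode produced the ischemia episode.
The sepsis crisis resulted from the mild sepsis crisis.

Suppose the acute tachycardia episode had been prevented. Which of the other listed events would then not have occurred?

the mild arrhythmia event, the severe inflammation episode

Downstream of the acute tachycardia episode: the severe inflammation episode, the mild arrhythmia event, the ischemia episode, the transient acidosis event, the severe tachycardia episode, the mild bronchospasm episode, the mild sepsis crisis, the sepsis crisis.
Of those, still caused via another path: the ischemia episode, the transient acidosis event, the severe tachycardia episode, the mild bronchospasm episode, the mild sepsis crisis, the sepsis crisis.
The remainder have no surviving cause.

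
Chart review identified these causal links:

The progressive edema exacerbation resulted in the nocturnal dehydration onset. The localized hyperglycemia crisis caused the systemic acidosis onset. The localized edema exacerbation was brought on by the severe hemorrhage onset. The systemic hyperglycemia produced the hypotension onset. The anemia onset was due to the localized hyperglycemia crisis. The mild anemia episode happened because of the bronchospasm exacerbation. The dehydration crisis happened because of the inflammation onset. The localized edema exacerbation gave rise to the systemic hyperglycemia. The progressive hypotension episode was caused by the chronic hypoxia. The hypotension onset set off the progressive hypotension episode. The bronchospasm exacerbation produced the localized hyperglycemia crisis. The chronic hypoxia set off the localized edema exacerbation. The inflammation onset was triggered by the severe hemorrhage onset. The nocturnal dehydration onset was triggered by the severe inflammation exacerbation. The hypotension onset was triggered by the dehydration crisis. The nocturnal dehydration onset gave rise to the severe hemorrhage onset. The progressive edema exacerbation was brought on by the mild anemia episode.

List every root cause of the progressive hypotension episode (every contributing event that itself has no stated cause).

Tracing upstream from the progressive hypotension episode: the progressive hypotension episode ← the hypotension onset ← the dehydration crisis ← the inflammation onset ← the severe hemorrhage onset ← the nocturnal dehydration onset ← the progressive edema exacerbation ← the mild anemia episode ← the bronchospasm exacerbation.
A separate upstream branch: the progressive hypotension episode ← the hypotension onset ← the dehydration crisis ← the inflammation onset ← the severe hemorrhage onset ← the nocturnal dehydration onset ← the severe inflammation exacerbation.
A separate upstream branch: the progressive hypotension episode ← the chronic hypoxia.
Each of those chain origins has no stated cause.

the bronchospasm exacerbation, the chronic hypoxia, the severe inflammation exacerbation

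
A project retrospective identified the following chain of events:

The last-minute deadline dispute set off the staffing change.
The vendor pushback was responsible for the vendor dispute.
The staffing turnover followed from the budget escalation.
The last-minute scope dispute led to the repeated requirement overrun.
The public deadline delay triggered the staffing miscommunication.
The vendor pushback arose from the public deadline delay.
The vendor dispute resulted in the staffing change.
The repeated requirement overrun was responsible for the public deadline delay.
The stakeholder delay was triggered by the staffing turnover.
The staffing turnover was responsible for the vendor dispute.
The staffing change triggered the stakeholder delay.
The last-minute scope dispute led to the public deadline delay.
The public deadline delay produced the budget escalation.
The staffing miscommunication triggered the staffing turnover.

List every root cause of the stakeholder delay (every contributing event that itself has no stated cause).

Tracing upstream from the stakeholder delay: the stakeholder delay ← the staffing turnover ← the budget escalation ← the public deadline delay ← the last-minute scope dispute.
A separate upstream branch: the stakeholder delay ← the staffing change ← the last-minute deadline dispute.
Each of those chain origins has no stated cause.

the last-minute deadline dispute, the last-minute scope dispute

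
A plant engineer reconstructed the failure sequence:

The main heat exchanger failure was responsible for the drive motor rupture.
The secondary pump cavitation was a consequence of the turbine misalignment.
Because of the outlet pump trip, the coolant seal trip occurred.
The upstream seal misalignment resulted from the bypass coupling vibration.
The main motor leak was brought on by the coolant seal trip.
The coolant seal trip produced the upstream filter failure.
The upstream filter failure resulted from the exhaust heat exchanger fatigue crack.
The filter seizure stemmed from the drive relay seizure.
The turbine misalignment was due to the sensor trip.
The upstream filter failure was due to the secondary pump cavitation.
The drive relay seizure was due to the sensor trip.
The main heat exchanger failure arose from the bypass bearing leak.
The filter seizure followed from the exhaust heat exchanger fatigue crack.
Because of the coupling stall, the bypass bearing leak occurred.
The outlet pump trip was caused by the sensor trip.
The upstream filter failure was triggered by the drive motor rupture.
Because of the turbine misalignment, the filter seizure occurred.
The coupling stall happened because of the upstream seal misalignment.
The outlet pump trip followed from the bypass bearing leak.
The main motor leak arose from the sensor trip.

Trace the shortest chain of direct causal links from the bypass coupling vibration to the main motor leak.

the bypass coupling vibration → the upstream seal misalignment
the upstream seal misalignment → the coupling stall
the coupling stall → the bypass bearing leak
the bypass bearing leak → the outlet pump trip
the outlet pump trip → the coolant seal trip
the coolant seal trip → the main motor leak
Length: 6 steps.

the bypass coupling vibration → the upstream seal misalignment → the coupling stall → the bypass bearing leak → the outlet pump trip → the coolant seal trip → the main motor leak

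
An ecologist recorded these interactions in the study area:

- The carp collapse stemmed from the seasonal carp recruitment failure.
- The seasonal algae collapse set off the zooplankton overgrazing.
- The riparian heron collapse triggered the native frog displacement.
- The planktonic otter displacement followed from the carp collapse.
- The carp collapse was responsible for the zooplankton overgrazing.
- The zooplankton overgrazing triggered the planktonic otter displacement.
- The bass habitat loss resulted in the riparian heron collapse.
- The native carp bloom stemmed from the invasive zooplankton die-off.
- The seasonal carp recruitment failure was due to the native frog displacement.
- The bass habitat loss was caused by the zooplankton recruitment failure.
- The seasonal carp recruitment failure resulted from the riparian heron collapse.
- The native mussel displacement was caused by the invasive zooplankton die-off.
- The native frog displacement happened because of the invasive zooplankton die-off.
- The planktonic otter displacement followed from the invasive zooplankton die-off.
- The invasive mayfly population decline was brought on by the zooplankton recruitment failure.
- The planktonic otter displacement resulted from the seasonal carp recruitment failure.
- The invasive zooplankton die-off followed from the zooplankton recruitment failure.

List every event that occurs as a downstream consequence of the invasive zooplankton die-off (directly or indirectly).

the carp collapse, the native carp bloom, the native frog displacement, the native mussel displacement, the planktonic otter displacement, the seasonal carp recruitment failure, the zooplankton overgrazing

Direct effects: the native mussel displacement, the native carp bloom, the native frog displacement, the planktonic otter displacement.
2 steps out: the seasonal carp recruitment failure.
3 steps out: the carp collapse.
4 steps out: the zooplankton overgrazing.
Not reachable from it: the zooplankton recruitment failure, the invasive mayfly population decline, the bass habitat loss, the riparian heron collapse, the seasonal algae collapse.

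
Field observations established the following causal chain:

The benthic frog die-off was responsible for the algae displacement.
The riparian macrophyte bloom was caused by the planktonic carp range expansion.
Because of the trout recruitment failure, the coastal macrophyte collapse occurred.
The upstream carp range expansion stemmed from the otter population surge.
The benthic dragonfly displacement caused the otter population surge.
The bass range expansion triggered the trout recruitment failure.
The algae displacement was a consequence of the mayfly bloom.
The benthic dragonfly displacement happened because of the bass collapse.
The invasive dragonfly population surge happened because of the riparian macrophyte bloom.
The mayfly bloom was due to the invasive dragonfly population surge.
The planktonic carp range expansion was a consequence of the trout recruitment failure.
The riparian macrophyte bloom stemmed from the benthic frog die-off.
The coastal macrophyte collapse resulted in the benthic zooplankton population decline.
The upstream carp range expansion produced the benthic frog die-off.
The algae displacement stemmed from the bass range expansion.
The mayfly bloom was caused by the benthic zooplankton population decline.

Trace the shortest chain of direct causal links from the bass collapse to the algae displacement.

the bass collapse → the benthic dragonfly displacement → the otter population surge → the upstream carp range expansion → the benthic frog die-off → the algae displacement

the bass collapse → the benthic dragonfly displacement
the benthic dragonfly displacement → the otter population surge
the otter population surge → the upstream carp range expansion
the upstream carp range expansion → the benthic frog die-off
the benthic frog die-off → the algae displacement
Length: 5 steps.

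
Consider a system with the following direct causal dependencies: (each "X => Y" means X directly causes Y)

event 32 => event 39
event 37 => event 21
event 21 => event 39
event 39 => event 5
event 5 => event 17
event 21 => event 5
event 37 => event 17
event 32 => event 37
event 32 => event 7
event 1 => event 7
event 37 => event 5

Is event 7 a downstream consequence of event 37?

No

Event 37 leads to event 21, event 39, event 5, event 17; event 7 is not among them.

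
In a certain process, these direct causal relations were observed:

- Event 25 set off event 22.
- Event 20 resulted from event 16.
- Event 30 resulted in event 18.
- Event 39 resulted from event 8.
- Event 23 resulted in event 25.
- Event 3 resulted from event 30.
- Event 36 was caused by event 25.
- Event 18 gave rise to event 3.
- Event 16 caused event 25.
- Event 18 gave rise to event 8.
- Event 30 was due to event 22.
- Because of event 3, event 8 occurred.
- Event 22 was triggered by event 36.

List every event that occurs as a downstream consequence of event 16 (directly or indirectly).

Direct effects: event 20, event 25.
2 steps out: event 36, event 22.
3 steps out: event 30.
4 steps out: event 18, event 3.
5 steps out: event 8.
6 steps out: event 39.
Not reachable from it: event 23.

event 18, event 20, event 22, event 25, event 3, event 30, event 36, event 39, event 8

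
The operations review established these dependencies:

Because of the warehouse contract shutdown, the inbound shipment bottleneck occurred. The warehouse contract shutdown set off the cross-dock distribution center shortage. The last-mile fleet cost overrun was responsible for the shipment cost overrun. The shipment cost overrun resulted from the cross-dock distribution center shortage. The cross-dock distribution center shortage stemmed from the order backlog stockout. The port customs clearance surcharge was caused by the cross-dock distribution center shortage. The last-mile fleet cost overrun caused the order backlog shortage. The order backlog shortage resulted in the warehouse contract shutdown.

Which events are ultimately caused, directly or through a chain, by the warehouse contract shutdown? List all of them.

Direct effects: the inbound shipment bottleneck, the cross-dock distribution center shortage.
2 steps out: the port customs clearance surcharge, the shipment cost overrun.
Not reachable from it: the last-mile fleet cost overrun, the order backlog shortage, the order backlog stockout.

the cross-dock distribution center shortage, the inbound shipment bottleneck, the port customs clearance surcharge, the shipment cost overrun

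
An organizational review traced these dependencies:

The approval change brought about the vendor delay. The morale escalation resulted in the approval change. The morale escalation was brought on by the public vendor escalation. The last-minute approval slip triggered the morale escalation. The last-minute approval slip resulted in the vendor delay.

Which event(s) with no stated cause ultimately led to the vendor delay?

the last-minute approval slip, the public vendor escalation

Tracing upstream from the vendor delay: the vendor delay ← the last-minute approval slip.
A separate upstream branch: the vendor delay ← the approval change ← the morale escalation ← the public vendor escalation.
Each of those chain origins has no stated cause.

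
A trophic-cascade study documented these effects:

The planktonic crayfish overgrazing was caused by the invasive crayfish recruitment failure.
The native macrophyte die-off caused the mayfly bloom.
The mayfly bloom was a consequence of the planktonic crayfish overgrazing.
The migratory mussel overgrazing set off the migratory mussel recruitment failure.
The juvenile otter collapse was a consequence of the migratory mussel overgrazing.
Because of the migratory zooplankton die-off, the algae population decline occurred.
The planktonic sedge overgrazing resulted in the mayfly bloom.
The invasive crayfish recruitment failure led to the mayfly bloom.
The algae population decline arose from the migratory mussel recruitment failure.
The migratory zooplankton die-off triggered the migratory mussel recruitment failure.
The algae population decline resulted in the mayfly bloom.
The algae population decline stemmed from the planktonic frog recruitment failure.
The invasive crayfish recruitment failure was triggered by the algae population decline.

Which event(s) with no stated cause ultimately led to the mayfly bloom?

Tracing upstream from the mayfly bloom: the mayfly bloom ← the planktonic sedge overgrazing.
A separate upstream branch: the mayfly bloom ← the algae population decline ← the migratory mussel recruitment failure ← the migratory mussel overgrazing.
A separate upstream branch: the mayfly bloom ← the algae population decline ← the migratory zooplankton die-off.
A separate upstream branch: the mayfly bloom ← the native macrophyte die-off.
A separate upstream branch: the mayfly bloom ← the algae population decline ← the planktonic frog recruitment failure.
Each of those chain origins has no stated cause.

the migratory mussel overgrazing, the migratory zooplankton die-off, the native macrophyte die-off, the planktonic frog recruitment failure, the planktonic sedge overgrazing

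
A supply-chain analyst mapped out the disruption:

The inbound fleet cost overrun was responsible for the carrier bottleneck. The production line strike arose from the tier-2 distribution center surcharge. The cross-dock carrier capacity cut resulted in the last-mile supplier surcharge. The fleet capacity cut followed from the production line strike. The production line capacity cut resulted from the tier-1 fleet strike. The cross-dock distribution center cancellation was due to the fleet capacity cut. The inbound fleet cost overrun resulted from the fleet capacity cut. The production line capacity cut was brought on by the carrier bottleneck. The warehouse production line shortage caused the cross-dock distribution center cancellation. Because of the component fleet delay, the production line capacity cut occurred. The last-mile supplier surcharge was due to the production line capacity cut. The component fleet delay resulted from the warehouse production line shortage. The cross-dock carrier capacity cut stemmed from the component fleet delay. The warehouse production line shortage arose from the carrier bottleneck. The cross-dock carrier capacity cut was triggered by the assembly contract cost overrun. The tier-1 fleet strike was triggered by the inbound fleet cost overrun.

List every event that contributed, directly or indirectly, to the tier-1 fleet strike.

the fleet capacity cut, the inbound fleet cost overrun, the production line strike, the tier-2 distribution center surcharge

Immediate cause of the tier-1 fleet strike: the inbound fleet cost overrun.
Further upstream: the tier-2 distribution center surcharge, the production line strike, the fleet capacity cut.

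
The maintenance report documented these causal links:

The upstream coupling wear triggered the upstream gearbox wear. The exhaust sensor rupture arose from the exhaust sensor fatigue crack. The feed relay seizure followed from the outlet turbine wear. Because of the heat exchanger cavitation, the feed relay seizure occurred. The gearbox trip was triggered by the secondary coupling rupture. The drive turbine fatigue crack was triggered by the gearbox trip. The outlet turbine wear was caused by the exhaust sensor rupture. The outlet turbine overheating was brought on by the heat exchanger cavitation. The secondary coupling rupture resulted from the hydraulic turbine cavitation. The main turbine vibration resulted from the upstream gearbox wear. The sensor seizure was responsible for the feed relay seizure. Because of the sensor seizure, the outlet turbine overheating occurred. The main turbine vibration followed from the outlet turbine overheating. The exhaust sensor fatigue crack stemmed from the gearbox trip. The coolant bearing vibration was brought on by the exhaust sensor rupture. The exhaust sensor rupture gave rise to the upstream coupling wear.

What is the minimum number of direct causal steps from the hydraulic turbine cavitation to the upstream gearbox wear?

6

Shortest chain: the hydraulic turbine cavitation → the secondary coupling rupture → the gearbox trip → the exhaust sensor fatigue crack → the exhaust sensor rupture → the upstream coupling wear → the upstream gearbox wear.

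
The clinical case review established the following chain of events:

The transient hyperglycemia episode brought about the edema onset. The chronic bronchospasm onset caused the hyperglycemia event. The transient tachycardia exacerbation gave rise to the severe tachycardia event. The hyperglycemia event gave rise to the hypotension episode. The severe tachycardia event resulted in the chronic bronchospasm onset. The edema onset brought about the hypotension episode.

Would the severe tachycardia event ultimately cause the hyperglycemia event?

Yes

There is a causal chain: the severe tachycardia event → the chronic bronchospasm onset → the hyperglycemia event.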